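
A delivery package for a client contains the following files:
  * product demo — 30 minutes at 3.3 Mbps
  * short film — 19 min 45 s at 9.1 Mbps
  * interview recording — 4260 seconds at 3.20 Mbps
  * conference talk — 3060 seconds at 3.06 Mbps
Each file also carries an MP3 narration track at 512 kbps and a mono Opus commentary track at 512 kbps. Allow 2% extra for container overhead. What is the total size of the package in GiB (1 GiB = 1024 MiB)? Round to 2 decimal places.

Audio total: 512 + 512 = 1024 kbps = 1.024 Mbps.
product demo: 4.324 Mbps × 1800 s × 1.02 = 7938.9 Mb
short film: 10.124 Mbps × 1185 s × 1.02 = 12236.9 Mb
interview recording: 4.224 Mbps × 4260 s × 1.02 = 18354.1 Mb
conference talk: 4.084 Mbps × 3060 s × 1.02 = 12747.0 Mb
Total: 51276.8 Mb = 6409.6 MB.
= 5.969 GiB.

5.97 GiB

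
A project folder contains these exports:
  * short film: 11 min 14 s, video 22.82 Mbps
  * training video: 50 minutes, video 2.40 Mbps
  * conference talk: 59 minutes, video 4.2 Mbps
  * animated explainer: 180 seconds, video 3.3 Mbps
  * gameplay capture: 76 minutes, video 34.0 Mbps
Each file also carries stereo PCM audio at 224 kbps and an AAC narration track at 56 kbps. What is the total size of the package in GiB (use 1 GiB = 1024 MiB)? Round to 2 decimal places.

22.87 GiB

Audio total: 224 + 56 = 280 kbps = 0.280 Mbps.
short film: 23.100 Mbps × 674 s = 15569.4 Mb
training video: 2.680 Mbps × 3000 s = 8040.0 Mb
conference talk: 4.480 Mbps × 3540 s = 15859.2 Mb
animated explainer: 3.580 Mbps × 180 s = 644.4 Mb
gameplay capture: 34.280 Mbps × 4560 s = 156316.8 Mb
Total: 196429.8 Mb = 24553.7 MB.
= 22.87 GiB.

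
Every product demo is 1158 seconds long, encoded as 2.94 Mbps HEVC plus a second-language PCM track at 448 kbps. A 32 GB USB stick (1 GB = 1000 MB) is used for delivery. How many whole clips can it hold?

Audio: 448 kbps = 0.448 Mbps.
Total bitrate: 3.388 Mbps.
Per item: 3.388 Mbps × 1158 s = 3,923 Mb = 490.4 MB.
Capacity: 32 GB = 256,000 Mb; 65.25 items → 65 complete.

65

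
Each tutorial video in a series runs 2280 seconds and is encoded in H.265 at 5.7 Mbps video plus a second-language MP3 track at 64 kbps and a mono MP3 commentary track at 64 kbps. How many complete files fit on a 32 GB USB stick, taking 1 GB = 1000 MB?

19

Audio total: 64 + 64 = 128 kbps = 0.128 Mbps.
Total bitrate: 5.828 Mbps.
Per item: 5.828 Mbps × 2280 s = 13,288 Mb = 1,661 MB.
Capacity: 32 GB = 256,000 Mb; 19.27 items → 19 complete.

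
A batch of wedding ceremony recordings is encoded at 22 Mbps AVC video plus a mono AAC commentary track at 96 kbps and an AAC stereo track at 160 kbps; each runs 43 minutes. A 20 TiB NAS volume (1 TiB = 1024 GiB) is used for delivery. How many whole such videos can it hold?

43 min = 2580 s
Audio total: 96 + 160 = 256 kbps = 0.256 Mbps.
Total bitrate: 22.256 Mbps.
Per item: 22.256 Mbps × 2580 s = 57,420 Mb = 7,178 MB.
Capacity: 20 TiB = 175,921,860 Mb; 3063.75 items → 3063 complete.

3063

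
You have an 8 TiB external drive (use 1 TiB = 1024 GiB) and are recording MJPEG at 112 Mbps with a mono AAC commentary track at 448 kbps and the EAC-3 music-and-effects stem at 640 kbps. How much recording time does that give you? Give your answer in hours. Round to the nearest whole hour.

Audio total: 448 + 640 = 1088 kbps = 1.088 Mbps.
Total bitrate: 112 + 1.088 = 113.088 Mbps.
Capacity: 8 TiB = 70,368,744 Mb.
Recording time: 70,368,744 / 113.088 = 622,248 s ≈ 173 hours.

173 hours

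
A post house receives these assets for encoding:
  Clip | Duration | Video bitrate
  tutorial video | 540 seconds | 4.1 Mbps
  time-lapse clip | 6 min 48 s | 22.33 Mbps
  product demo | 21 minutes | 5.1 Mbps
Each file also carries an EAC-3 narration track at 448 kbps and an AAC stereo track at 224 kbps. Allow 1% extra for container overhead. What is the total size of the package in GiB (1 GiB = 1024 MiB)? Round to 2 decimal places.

Audio total: 448 + 224 = 672 kbps = 0.672 Mbps.
tutorial video: 4.772 Mbps × 540 s × 1.01 = 2602.6 Mb
time-lapse clip: 23.002 Mbps × 408 s × 1.01 = 9478.7 Mb
product demo: 5.772 Mbps × 1260 s × 1.01 = 7345.4 Mb
Total: 19426.8 Mb = 2428.3 MB.
= 2.262 GiB.

2.26 GiB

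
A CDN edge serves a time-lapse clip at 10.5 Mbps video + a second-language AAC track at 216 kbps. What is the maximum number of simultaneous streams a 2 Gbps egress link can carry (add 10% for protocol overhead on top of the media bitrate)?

169

Audio: 216 kbps = 0.216 Mbps.
Per-viewer media rate: 10.716 Mbps.
On the wire with 10% overhead: 11.788 Mbps.
2 Gbps = 2,000 Mbps; 2,000 / 11.788 = 169.67 → 169 viewers.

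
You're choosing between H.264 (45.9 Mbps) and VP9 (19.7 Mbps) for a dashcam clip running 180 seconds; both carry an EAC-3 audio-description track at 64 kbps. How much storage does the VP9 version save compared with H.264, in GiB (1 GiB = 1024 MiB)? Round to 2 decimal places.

Audio: 64 kbps = 0.064 Mbps.
H.264: 45.964 Mbps × 180 s = 8273.5 Mb = 0.963 GiB.
VP9: 19.764 Mbps × 180 s = 3557.5 Mb = 0.414 GiB.
Saving: 0.963 − 0.414 = 0.549 GiB.

0.55 GiB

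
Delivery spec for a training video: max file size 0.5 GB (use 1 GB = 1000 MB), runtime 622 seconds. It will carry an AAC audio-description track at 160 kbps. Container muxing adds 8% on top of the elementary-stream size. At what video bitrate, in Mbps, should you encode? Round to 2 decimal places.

5.79 Mbps

Budget: 0.5 GB = 4000.0 Mb.
Stream payload after overhead: 4000.0 / 1.08 = 3703.7 Mb.
Total bitrate budget: 3703.7 Mb / 622 s = 5.955 Mbps.
Audio: 160 kbps = 0.160 Mbps.
Video: 5.955 − 0.160 = 5.795 Mbps.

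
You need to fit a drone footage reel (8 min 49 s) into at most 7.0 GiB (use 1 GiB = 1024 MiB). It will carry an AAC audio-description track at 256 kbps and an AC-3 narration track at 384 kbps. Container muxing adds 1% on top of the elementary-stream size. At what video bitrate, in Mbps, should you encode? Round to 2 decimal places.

Budget: 7.0 GiB = 60129.5 Mb.
Stream payload after overhead: 60129.5 / 1.01 = 59534.2 Mb.
8 min 49 s = 529 s
Total bitrate budget: 59534.2 Mb / 529 s = 112.541 Mbps.
Audio total: 256 + 384 = 640 kbps = 0.640 Mbps.
Video: 112.541 − 0.640 = 111.901 Mbps.

111.90 Mbps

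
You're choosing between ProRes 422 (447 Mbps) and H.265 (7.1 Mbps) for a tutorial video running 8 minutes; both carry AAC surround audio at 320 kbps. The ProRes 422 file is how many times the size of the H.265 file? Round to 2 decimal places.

8 min = 480 s
Audio: 320 kbps = 0.320 Mbps.
ProRes 422: 447.320 Mbps × 480 s = 214713.6 Mb = 26.839 GB.
H.265: 7.420 Mbps × 480 s = 3561.6 Mb = 0.445 GB.
Ratio: 26.839 / 0.445 = 60.286.

60.29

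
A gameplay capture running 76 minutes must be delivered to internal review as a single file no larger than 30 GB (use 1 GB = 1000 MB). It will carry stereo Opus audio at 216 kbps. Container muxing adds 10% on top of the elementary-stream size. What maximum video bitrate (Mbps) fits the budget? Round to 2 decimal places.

Budget: 30 GB = 240000.0 Mb.
Stream payload after overhead: 240000.0 / 1.10 = 218181.8 Mb.
76 min = 4560 s
Total bitrate budget: 218181.8 Mb / 4560 s = 47.847 Mbps.
Audio: 216 kbps = 0.216 Mbps.
Video: 47.847 − 0.216 = 47.631 Mbps.

47.63 Mbps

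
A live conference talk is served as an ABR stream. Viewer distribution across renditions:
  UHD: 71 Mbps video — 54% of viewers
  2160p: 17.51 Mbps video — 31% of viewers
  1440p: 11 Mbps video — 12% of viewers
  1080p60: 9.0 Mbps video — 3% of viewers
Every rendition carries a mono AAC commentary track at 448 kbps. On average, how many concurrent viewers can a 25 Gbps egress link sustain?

545

Audio: 448 kbps = 0.448 Mbps.
Average per-viewer bitrate: 0.54×71.448 + 0.31×17.958 + 0.12×11.448 + 0.03×9.448 = 45.806 Mbps.
25 Gbps = 25,000 Mbps; 25,000 / 45.806 = 545.78 → 545.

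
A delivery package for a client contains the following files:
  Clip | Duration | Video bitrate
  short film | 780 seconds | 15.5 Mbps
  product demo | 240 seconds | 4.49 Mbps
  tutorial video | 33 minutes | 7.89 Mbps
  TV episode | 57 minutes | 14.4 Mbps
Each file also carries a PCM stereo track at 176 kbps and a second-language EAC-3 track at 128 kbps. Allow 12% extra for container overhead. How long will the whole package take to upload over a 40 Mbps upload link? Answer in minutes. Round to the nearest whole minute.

Audio total: 176 + 128 = 304 kbps = 0.304 Mbps.
short film: 15.804 Mbps × 780 s × 1.12 = 13806.4 Mb
product demo: 4.794 Mbps × 240 s × 1.12 = 1288.6 Mb
tutorial video: 8.194 Mbps × 1980 s × 1.12 = 18171.0 Mb
TV episode: 14.704 Mbps × 3420 s × 1.12 = 56322.2 Mb
Total: 89588.2 Mb = 11198.5 MB.
At 40 Mbps: 89588.2 / 40 = 2240 s ≈ 37.3 minutes.

37 minutes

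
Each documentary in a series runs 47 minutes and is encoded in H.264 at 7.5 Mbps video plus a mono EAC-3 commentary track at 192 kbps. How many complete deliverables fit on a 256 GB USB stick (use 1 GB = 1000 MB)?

94

47 min = 2820 s
Audio: 192 kbps = 0.192 Mbps.
Total bitrate: 7.692 Mbps.
Per item: 7.692 Mbps × 2820 s = 21,691 Mb = 2,711 MB.
Capacity: 256 GB = 2,048,000 Mb; 94.42 items → 94 complete.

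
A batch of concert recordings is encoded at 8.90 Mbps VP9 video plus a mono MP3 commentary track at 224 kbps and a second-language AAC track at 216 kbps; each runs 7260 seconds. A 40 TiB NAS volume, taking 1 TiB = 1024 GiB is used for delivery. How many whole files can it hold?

5188

Audio total: 224 + 216 = 440 kbps = 0.440 Mbps.
Total bitrate: 9.340 Mbps.
Per item: 9.340 Mbps × 7260 s = 67,808 Mb = 8,476 MB.
Capacity: 40 TiB = 351,843,721 Mb; 5188.79 items → 5188 complete.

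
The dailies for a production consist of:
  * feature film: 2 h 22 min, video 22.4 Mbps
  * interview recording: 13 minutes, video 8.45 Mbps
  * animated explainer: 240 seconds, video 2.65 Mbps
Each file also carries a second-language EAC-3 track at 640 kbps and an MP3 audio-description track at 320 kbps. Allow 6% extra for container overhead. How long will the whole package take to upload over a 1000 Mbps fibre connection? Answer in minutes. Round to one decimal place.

Audio total: 640 + 320 = 960 kbps = 0.960 Mbps.
feature film: 23.360 Mbps × 8520 s × 1.06 = 210968.8 Mb
interview recording: 9.410 Mbps × 780 s × 1.06 = 7780.2 Mb
animated explainer: 3.610 Mbps × 240 s × 1.06 = 918.4 Mb
Total: 219667.4 Mb = 27458.4 MB.
At 1000 Mbps: 219667.4 / 1000 = 220 s ≈ 3.66 minutes.

3.7 minutes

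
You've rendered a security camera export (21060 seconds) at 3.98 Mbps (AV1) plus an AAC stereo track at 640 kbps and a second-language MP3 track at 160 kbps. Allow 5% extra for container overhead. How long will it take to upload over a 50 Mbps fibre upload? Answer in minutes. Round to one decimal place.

35.2 minutes

Audio total: 640 + 160 = 800 kbps = 0.800 Mbps.
Total bitrate: 4.780 Mbps.
File: 4.780 Mbps × 21060 s = 100666.8 Mb.
With 5% container overhead: ×1.05. → 105700.1 Mb.
At 50 Mbps: 105700.1 / 50 = 2114.0 s ≈ 35.2 minutes.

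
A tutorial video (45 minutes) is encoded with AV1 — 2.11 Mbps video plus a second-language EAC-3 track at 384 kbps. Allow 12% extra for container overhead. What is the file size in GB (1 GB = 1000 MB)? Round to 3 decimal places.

45 min = 2700 s
Audio: 384 kbps = 0.384 Mbps.
Total bitrate: 2.11 + 0.384 = 2.494 Mbps.
Stream data: 2.494 Mbps × 2700 s = 6733.8 Mb.
With 12% container overhead: ×1.12.
7,542 Mb ÷ 8 = 942.7 MB → 0.9427 GB.

0.943 GB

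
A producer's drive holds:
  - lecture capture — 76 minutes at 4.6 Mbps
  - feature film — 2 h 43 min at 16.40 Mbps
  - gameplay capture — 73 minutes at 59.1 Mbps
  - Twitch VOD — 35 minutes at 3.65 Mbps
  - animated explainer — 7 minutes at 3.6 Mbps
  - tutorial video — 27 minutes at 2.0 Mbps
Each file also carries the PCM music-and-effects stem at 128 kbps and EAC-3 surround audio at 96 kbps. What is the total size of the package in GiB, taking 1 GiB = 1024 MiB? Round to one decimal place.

53.3 GiB

Audio total: 128 + 96 = 224 kbps = 0.224 Mbps.
lecture capture: 4.824 Mbps × 4560 s = 21997.4 Mb
feature film: 16.624 Mbps × 9780 s = 162582.7 Mb
gameplay capture: 59.324 Mbps × 4380 s = 259839.1 Mb
Twitch VOD: 3.874 Mbps × 2100 s = 8135.4 Mb
animated explainer: 3.824 Mbps × 420 s = 1606.1 Mb
tutorial video: 2.224 Mbps × 1620 s = 3602.9 Mb
Total: 457763.6 Mb = 57220.5 MB.
= 53.29 GiB.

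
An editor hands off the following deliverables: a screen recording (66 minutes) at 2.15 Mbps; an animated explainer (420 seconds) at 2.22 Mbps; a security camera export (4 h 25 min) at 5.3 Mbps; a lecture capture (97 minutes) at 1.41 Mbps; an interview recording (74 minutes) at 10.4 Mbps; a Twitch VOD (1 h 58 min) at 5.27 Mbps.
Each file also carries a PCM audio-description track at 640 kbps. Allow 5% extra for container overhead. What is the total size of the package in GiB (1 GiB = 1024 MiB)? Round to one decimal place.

Audio: 640 kbps = 0.640 Mbps.
screen recording: 2.790 Mbps × 3960 s × 1.05 = 11600.8 Mb
animated explainer: 2.860 Mbps × 420 s × 1.05 = 1261.3 Mb
security camera export: 5.940 Mbps × 15900 s × 1.05 = 99168.3 Mb
lecture capture: 2.050 Mbps × 5820 s × 1.05 = 12527.5 Mb
interview recording: 11.040 Mbps × 4440 s × 1.05 = 51468.5 Mb
Twitch VOD: 5.910 Mbps × 7080 s × 1.05 = 43934.9 Mb
Total: 219961.4 Mb = 27495.2 MB.
= 25.61 GiB.

25.6 GiB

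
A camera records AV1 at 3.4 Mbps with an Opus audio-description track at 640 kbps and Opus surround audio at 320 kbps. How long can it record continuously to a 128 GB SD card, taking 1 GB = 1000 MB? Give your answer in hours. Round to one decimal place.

Audio total: 640 + 320 = 960 kbps = 0.960 Mbps.
Total bitrate: 3.4 + 0.960 = 4.360 Mbps.
Capacity: 128 GB = 1,024,000 Mb.
Recording time: 1,024,000 / 4.360 = 234,862 s ≈ 65.2 hours.

65.2 hours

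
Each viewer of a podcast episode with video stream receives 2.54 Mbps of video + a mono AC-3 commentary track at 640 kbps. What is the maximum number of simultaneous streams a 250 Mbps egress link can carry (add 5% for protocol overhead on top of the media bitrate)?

Audio: 640 kbps = 0.640 Mbps.
Per-viewer media rate: 3.180 Mbps.
On the wire with 5% overhead: 3.339 Mbps.
250 Mbps = 250.0 Mbps; 250.0 / 3.339 = 74.87 → 74 viewers.

74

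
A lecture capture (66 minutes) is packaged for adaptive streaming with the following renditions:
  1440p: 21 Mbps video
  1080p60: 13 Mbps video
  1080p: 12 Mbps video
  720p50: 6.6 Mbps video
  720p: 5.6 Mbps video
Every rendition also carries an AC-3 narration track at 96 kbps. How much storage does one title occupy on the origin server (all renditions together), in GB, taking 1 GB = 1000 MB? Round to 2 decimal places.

66 min = 3960 s
Audio: 96 kbps = 0.096 Mbps.
Sum of rendition bitrates: (21+0.096) + (13+0.096) + (12+0.096) + (6.6+0.096) + (5.6+0.096) = 58.680 Mbps.
× 3960 s = 232,373 Mb = 29,047 MB = 29.05 GB.

29.05 GB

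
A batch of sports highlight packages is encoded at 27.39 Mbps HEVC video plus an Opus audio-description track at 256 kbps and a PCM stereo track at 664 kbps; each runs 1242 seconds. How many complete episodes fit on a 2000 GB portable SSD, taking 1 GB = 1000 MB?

Audio total: 256 + 664 = 920 kbps = 0.920 Mbps.
Total bitrate: 28.310 Mbps.
Per item: 28.310 Mbps × 1242 s = 35,161 Mb = 4,395 MB.
Capacity: 2000 GB = 16,000,000 Mb; 455.05 items → 455 complete.

455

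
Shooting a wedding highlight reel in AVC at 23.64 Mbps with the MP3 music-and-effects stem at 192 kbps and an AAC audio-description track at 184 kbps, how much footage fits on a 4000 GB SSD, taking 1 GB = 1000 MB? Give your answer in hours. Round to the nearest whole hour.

370 hours

Audio total: 192 + 184 = 376 kbps = 0.376 Mbps.
Total bitrate: 23.64 + 0.376 = 24.016 Mbps.
Capacity: 4000 GB = 32,000,000 Mb.
Recording time: 32,000,000 / 24.016 = 1,332,445 s ≈ 370 hours.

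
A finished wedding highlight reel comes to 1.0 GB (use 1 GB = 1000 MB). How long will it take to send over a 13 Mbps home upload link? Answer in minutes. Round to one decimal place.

File: 1.0 GB = 8000.0 Mb.
At 13 Mbps: 8000.0 / 13 = 615.4 s ≈ 10.3 minutes.

10.3 minutes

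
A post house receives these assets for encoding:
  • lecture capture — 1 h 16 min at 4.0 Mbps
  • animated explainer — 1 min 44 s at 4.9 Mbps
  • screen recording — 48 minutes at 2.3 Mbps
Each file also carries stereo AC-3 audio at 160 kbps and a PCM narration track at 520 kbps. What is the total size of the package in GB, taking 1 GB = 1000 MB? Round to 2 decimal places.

Audio total: 160 + 520 = 680 kbps = 0.680 Mbps.
lecture capture: 4.680 Mbps × 4560 s = 21340.8 Mb
animated explainer: 5.580 Mbps × 104 s = 580.3 Mb
screen recording: 2.980 Mbps × 2880 s = 8582.4 Mb
Total: 30503.5 Mb = 3812.9 MB.
= 3.813 GB.

3.81 GB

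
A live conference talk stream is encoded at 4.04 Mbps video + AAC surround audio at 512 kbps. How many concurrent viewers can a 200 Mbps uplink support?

Audio: 512 kbps = 0.512 Mbps.
Per-viewer media rate: 4.552 Mbps.
200 Mbps = 200.0 Mbps; 200.0 / 4.552 = 43.94 → 43 viewers.

43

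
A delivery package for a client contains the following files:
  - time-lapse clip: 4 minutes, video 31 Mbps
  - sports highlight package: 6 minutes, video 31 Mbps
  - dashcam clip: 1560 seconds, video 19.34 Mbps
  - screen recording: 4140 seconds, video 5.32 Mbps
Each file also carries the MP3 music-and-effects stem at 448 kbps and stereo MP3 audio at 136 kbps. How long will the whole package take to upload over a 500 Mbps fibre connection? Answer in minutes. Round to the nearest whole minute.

Audio total: 448 + 136 = 584 kbps = 0.584 Mbps.
time-lapse clip: 31.584 Mbps × 240 s = 7580.2 Mb
sports highlight package: 31.584 Mbps × 360 s = 11370.2 Mb
dashcam clip: 19.924 Mbps × 1560 s = 31081.4 Mb
screen recording: 5.904 Mbps × 4140 s = 24442.6 Mb
Total: 74474.4 Mb = 9309.3 MB.
At 500 Mbps: 74474.4 / 500 = 149 s ≈ 2.48 minutes.

2 minutes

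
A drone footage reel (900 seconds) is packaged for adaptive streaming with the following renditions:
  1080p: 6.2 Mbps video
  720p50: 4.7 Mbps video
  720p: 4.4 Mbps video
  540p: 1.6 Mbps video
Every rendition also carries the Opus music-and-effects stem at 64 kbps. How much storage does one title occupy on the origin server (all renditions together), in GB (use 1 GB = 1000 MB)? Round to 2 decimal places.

Audio: 64 kbps = 0.064 Mbps.
Sum of rendition bitrates: (6.2+0.064) + (4.7+0.064) + (4.4+0.064) + (1.6+0.064) = 17.156 Mbps.
× 900 s = 15,440 Mb = 1,930 MB = 1.930 GB.

1.93 GB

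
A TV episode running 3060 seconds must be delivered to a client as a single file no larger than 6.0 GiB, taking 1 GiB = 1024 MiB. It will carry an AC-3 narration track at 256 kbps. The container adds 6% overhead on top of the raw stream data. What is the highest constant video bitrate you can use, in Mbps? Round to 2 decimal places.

15.63 Mbps

Budget: 6.0 GiB = 51539.6 Mb.
Stream payload after overhead: 51539.6 / 1.06 = 48622.3 Mb.
Total bitrate budget: 48622.3 Mb / 3060 s = 15.890 Mbps.
Audio: 256 kbps = 0.256 Mbps.
Video: 15.890 − 0.256 = 15.634 Mbps.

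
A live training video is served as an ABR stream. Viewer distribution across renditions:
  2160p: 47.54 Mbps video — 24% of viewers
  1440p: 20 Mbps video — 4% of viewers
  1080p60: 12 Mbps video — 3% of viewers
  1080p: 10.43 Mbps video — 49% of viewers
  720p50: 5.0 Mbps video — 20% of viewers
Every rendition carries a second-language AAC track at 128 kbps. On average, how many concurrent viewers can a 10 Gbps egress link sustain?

Audio: 128 kbps = 0.128 Mbps.
Average per-viewer bitrate: 0.24×47.668 + 0.04×20.128 + 0.03×12.128 + 0.49×10.558 + 0.20×5.128 = 18.808 Mbps.
10 Gbps = 10,000 Mbps; 10,000 / 18.808 = 531.68 → 531.

531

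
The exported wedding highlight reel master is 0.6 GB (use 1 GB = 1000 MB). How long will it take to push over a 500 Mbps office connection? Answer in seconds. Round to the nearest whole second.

10 seconds

File: 0.6 GB = 4800.0 Mb.
At 500 Mbps: 4800.0 / 500 = 9.6 s ≈ 9.6 seconds.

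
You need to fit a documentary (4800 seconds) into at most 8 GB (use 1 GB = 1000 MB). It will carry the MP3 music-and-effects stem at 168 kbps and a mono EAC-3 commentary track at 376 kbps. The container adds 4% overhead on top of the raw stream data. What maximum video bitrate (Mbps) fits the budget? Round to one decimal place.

12.3 Mbps

Budget: 8 GB = 64000.0 Mb.
Stream payload after overhead: 64000.0 / 1.04 = 61538.5 Mb.
Total bitrate budget: 61538.5 Mb / 4800 s = 12.821 Mbps.
Audio total: 168 + 376 = 544 kbps = 0.544 Mbps.
Video: 12.821 − 0.544 = 12.277 Mbps.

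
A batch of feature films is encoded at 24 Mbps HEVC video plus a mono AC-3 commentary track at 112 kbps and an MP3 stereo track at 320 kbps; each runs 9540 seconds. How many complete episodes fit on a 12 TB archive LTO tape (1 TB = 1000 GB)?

Audio total: 112 + 320 = 432 kbps = 0.432 Mbps.
Total bitrate: 24.432 Mbps.
Per item: 24.432 Mbps × 9540 s = 233,081 Mb = 29,135 MB.
Capacity: 12 TB = 96,000,000 Mb; 411.87 items → 411 complete.

411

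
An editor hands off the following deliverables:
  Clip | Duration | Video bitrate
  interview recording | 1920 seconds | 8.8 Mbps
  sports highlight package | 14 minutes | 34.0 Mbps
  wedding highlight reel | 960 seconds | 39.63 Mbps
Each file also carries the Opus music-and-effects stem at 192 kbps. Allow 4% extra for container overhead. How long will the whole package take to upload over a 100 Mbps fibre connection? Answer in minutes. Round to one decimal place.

14.6 minutes

Audio: 192 kbps = 0.192 Mbps.
interview recording: 8.992 Mbps × 1920 s × 1.04 = 17955.2 Mb
sports highlight package: 34.192 Mbps × 840 s × 1.04 = 29870.1 Mb
wedding highlight reel: 39.822 Mbps × 960 s × 1.04 = 39758.3 Mb
Total: 87583.6 Mb = 10948.0 MB.
At 100 Mbps: 87583.6 / 100 = 876 s ≈ 14.6 minutes.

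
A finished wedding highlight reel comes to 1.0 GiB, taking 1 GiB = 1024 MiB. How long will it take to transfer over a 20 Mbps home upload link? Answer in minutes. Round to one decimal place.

File: 1.0 GiB = 8589.9 Mb.
At 20 Mbps: 8589.9 / 20 = 429.5 s ≈ 7.16 minutes.

7.2 minutes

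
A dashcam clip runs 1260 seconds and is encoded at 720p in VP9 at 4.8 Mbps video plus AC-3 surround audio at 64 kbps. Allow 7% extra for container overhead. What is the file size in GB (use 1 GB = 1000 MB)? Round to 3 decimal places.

Audio: 64 kbps = 0.064 Mbps.
Total bitrate: 4.8 + 0.064 = 4.864 Mbps.
Stream data: 4.864 Mbps × 1260 s = 6128.6 Mb.
With 7% container overhead: ×1.07.
6,558 Mb ÷ 8 = 819.7 MB → 0.8197 GB.

0.820 GB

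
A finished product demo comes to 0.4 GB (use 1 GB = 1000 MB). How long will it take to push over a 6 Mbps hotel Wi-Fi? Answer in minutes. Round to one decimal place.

File: 0.4 GB = 3200.0 Mb.
At 6 Mbps: 3200.0 / 6 = 533.3 s ≈ 8.89 minutes.

8.9 minutes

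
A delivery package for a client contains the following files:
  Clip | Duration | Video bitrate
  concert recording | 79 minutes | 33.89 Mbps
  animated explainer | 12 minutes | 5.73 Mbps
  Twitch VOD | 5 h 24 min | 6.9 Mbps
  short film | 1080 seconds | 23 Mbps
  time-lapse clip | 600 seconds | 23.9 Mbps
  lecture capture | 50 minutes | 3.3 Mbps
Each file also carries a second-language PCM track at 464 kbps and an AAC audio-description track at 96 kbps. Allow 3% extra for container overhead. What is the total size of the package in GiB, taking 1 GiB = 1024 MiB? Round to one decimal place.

Audio total: 464 + 96 = 560 kbps = 0.560 Mbps.
concert recording: 34.450 Mbps × 4740 s × 1.03 = 168191.8 Mb
animated explainer: 6.290 Mbps × 720 s × 1.03 = 4664.7 Mb
Twitch VOD: 7.460 Mbps × 19440 s × 1.03 = 149373.1 Mb
short film: 23.560 Mbps × 1080 s × 1.03 = 26208.1 Mb
time-lapse clip: 24.460 Mbps × 600 s × 1.03 = 15116.3 Mb
lecture capture: 3.860 Mbps × 3000 s × 1.03 = 11927.4 Mb
Total: 375481.3 Mb = 46935.2 MB.
= 43.71 GiB.

43.7 GiB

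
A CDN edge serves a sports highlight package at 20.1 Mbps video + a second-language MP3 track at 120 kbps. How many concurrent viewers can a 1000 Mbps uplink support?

Audio: 120 kbps = 0.120 Mbps.
Per-viewer media rate: 20.220 Mbps.
1000 Mbps = 1,000 Mbps; 1,000 / 20.220 = 49.46 → 49 viewers.

49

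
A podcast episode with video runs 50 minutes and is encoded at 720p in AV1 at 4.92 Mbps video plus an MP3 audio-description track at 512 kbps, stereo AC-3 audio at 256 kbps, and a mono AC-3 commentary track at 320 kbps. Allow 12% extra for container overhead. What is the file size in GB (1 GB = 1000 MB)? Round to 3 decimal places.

50 min = 3000 s
Audio total: 512 + 256 + 320 = 1088 kbps = 1.088 Mbps.
Total bitrate: 4.92 + 1.088 = 6.008 Mbps.
Stream data: 6.008 Mbps × 3000 s = 18024.0 Mb.
With 12% container overhead: ×1.12.
20,187 Mb ÷ 8 = 2,523 MB → 2.523 GB.

2.523 GB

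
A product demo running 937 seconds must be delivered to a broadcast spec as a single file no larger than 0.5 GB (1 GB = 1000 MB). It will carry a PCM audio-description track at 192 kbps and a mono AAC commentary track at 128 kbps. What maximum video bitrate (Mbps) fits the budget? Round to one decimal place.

Budget: 0.5 GB = 4000.0 Mb.
Total bitrate budget: 4000.0 Mb / 937 s = 4.269 Mbps.
Audio total: 192 + 128 = 320 kbps = 0.320 Mbps.
Video: 4.269 − 0.320 = 3.949 Mbps.

3.9 Mbps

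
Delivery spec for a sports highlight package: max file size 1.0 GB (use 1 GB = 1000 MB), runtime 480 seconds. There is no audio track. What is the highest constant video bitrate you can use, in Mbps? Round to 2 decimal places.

16.67 Mbps

Budget: 1.0 GB = 8000.0 Mb.
Total bitrate budget: 8000.0 Mb / 480 s = 16.667 Mbps.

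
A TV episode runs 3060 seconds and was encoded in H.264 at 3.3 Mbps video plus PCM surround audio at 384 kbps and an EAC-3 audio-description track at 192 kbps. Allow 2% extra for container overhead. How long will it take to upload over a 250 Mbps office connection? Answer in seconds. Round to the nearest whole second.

48 seconds

Audio total: 384 + 192 = 576 kbps = 0.576 Mbps.
Total bitrate: 3.876 Mbps.
File: 3.876 Mbps × 3060 s = 11860.6 Mb.
With 2% container overhead: ×1.02. → 12097.8 Mb.
At 250 Mbps: 12097.8 / 250 = 48.4 s ≈ 48.4 seconds.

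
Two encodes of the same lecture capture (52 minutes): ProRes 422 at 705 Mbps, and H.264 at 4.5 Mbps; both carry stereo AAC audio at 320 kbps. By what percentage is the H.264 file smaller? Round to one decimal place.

99.3%

52 min = 3120 s
Audio: 320 kbps = 0.320 Mbps.
ProRes 422: 705.320 Mbps × 3120 s = 2200598.4 Mb = 275.075 GB.
H.264: 4.820 Mbps × 3120 s = 15038.4 Mb = 1.880 GB.
Reduction: (1 − 1.880/275.075) × 100 = 99.32%.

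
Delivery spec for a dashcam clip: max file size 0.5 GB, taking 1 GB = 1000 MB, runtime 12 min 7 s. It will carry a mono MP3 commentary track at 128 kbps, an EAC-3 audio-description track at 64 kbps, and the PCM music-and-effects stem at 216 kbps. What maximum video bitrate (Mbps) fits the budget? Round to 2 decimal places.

5.09 Mbps

Budget: 0.5 GB = 4000.0 Mb.
12 min 7 s = 727 s
Total bitrate budget: 4000.0 Mb / 727 s = 5.502 Mbps.
Audio total: 128 + 64 + 216 = 408 kbps = 0.408 Mbps.
Video: 5.502 − 0.408 = 5.094 Mbps.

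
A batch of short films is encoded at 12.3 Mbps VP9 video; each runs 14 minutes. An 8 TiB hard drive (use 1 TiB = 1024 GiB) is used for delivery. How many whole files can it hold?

14 min = 840 s
Per item: 12.300 Mbps × 840 s = 10,332 Mb = 1,292 MB.
Capacity: 8 TiB = 70,368,744 Mb; 6810.76 items → 6810 complete.

6810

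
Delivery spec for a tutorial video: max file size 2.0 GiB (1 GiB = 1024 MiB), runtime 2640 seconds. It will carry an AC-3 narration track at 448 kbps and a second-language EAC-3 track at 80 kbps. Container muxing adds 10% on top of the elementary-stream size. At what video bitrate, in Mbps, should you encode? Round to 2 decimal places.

Budget: 2.0 GiB = 17179.9 Mb.
Stream payload after overhead: 17179.9 / 1.10 = 15618.1 Mb.
Total bitrate budget: 15618.1 Mb / 2640 s = 5.916 Mbps.
Audio total: 448 + 80 = 528 kbps = 0.528 Mbps.
Video: 5.916 − 0.528 = 5.388 Mbps.

5.39 Mbps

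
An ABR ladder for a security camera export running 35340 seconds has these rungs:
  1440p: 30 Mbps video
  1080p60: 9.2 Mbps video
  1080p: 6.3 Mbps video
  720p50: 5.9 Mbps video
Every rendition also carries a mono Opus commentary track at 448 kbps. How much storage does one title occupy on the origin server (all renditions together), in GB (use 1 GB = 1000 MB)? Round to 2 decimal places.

234.98 GB

Audio: 448 kbps = 0.448 Mbps.
Sum of rendition bitrates: (30+0.448) + (9.2+0.448) + (6.3+0.448) + (5.9+0.448) = 53.192 Mbps.
× 35340 s = 1,879,805 Mb = 234,976 MB = 235.0 GB.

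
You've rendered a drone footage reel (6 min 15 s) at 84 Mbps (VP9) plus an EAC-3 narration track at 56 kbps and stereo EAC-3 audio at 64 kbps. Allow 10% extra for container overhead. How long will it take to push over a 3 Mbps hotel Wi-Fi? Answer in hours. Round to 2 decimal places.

3.21 hours

6 min 15 s = 375 s
Audio total: 56 + 64 = 120 kbps = 0.120 Mbps.
Total bitrate: 84.120 Mbps.
File: 84.120 Mbps × 375 s = 31545.0 Mb.
With 10% container overhead: ×1.10. → 34699.5 Mb.
At 3 Mbps: 34699.5 / 3 = 11566.5 s ≈ 3.21 hours.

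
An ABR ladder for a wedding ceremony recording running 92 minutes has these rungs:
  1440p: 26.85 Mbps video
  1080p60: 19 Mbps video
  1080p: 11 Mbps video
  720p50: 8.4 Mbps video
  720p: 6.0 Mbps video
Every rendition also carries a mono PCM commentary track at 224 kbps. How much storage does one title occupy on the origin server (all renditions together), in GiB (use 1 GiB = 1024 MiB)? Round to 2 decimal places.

46.51 GiB

92 min = 5520 s
Audio: 224 kbps = 0.224 Mbps.
Sum of rendition bitrates: (26.85+0.224) + (19+0.224) + (11+0.224) + (8.4+0.224) + (6.0+0.224) = 72.370 Mbps.
× 5520 s = 399,482 Mb = 49,935 MB = 46.51 GiB.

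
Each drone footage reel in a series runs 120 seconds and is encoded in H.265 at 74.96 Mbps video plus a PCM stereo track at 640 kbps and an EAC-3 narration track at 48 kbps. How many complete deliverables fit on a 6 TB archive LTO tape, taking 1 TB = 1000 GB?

Audio total: 640 + 48 = 688 kbps = 0.688 Mbps.
Total bitrate: 75.648 Mbps.
Per item: 75.648 Mbps × 120 s = 9,078 Mb = 1,135 MB.
Capacity: 6 TB = 48,000,000 Mb; 5287.65 items → 5287 complete.

5287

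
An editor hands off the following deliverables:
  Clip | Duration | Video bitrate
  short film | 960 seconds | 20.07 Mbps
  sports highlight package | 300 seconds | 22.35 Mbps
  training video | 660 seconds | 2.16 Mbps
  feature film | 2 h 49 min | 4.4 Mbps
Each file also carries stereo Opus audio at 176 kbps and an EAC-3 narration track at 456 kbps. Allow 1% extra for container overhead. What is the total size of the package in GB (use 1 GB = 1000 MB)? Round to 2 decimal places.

Audio total: 176 + 456 = 632 kbps = 0.632 Mbps.
short film: 20.702 Mbps × 960 s × 1.01 = 20072.7 Mb
sports highlight package: 22.982 Mbps × 300 s × 1.01 = 6963.5 Mb
training video: 2.792 Mbps × 660 s × 1.01 = 1861.1 Mb
feature film: 5.032 Mbps × 10140 s × 1.01 = 51534.7 Mb
Total: 80432.1 Mb = 10054.0 MB.
= 10.05 GB.

10.05 GB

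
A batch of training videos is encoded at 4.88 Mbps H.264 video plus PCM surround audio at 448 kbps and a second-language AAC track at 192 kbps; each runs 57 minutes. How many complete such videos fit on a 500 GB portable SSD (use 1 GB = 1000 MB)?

57 min = 3420 s
Audio total: 448 + 192 = 640 kbps = 0.640 Mbps.
Total bitrate: 5.520 Mbps.
Per item: 5.520 Mbps × 3420 s = 18,878 Mb = 2,360 MB.
Capacity: 500 GB = 4,000,000 Mb; 211.88 items → 211 complete.

211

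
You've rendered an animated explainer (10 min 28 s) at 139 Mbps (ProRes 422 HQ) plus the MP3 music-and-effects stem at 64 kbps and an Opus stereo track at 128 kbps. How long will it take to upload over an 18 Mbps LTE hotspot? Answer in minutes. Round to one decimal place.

80.9 minutes

10 min 28 s = 628 s
Audio total: 64 + 128 = 192 kbps = 0.192 Mbps.
Total bitrate: 139.192 Mbps.
File: 139.192 Mbps × 628 s = 87412.6 Mb.
At 18 Mbps: 87412.6 / 18 = 4856.3 s ≈ 80.9 minutes.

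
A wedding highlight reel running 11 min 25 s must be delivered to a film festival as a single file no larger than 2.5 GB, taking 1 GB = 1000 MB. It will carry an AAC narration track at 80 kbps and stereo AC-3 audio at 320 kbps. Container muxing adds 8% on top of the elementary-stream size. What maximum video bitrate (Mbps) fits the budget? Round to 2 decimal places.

26.63 Mbps

Budget: 2.5 GB = 20000.0 Mb.
Stream payload after overhead: 20000.0 / 1.08 = 18518.5 Mb.
11 min 25 s = 685 s
Total bitrate budget: 18518.5 Mb / 685 s = 27.034 Mbps.
Audio total: 80 + 320 = 400 kbps = 0.400 Mbps.
Video: 27.034 − 0.400 = 26.634 Mbps.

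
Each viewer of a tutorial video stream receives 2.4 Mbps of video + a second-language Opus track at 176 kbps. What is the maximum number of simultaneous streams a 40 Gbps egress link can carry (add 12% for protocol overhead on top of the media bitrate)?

13864

Audio: 176 kbps = 0.176 Mbps.
Per-viewer media rate: 2.576 Mbps.
On the wire with 12% overhead: 2.885 Mbps.
40 Gbps = 40,000 Mbps; 40,000 / 2.885 = 13864.24 → 13864 viewers.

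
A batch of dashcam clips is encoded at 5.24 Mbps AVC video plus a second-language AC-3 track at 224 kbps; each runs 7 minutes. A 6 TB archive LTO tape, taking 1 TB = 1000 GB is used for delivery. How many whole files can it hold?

20916

7 min = 420 s
Audio: 224 kbps = 0.224 Mbps.
Total bitrate: 5.464 Mbps.
Per item: 5.464 Mbps × 420 s = 2,295 Mb = 286.9 MB.
Capacity: 6 TB = 48,000,000 Mb; 20916.13 items → 20916 complete.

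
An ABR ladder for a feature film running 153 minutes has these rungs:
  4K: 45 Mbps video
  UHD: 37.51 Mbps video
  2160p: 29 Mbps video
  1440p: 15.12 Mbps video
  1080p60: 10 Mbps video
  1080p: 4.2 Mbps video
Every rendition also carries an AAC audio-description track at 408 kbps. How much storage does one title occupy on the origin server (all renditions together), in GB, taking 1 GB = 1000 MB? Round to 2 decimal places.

153 min = 9180 s
Audio: 408 kbps = 0.408 Mbps.
Sum of rendition bitrates: (45+0.408) + (37.51+0.408) + (29+0.408) + (15.12+0.408) + (10+0.408) + (4.2+0.408) = 143.278 Mbps.
× 9180 s = 1,315,292 Mb = 164,412 MB = 164.4 GB.

164.41 GB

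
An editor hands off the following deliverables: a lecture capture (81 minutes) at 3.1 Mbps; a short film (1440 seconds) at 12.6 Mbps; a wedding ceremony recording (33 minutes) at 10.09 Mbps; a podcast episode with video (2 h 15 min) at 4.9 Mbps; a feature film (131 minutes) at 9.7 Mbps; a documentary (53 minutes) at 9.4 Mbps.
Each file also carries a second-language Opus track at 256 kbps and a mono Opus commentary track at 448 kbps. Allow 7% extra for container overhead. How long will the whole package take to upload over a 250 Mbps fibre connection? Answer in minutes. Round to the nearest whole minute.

Audio total: 256 + 448 = 704 kbps = 0.704 Mbps.
lecture capture: 3.804 Mbps × 4860 s × 1.07 = 19781.6 Mb
short film: 13.304 Mbps × 1440 s × 1.07 = 20498.8 Mb
wedding ceremony recording: 10.794 Mbps × 1980 s × 1.07 = 22868.2 Mb
podcast episode with video: 5.604 Mbps × 8100 s × 1.07 = 48569.9 Mb
feature film: 10.404 Mbps × 7860 s × 1.07 = 87499.7 Mb
documentary: 10.104 Mbps × 3180 s × 1.07 = 34379.9 Mb
Total: 233598.0 Mb = 29199.7 MB.
At 250 Mbps: 233598.0 / 250 = 934 s ≈ 15.6 minutes.

16 minutes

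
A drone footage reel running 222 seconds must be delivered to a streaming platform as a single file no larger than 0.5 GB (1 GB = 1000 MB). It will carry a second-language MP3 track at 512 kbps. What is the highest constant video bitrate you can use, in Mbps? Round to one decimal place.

Budget: 0.5 GB = 4000.0 Mb.
Total bitrate budget: 4000.0 Mb / 222 s = 18.018 Mbps.
Audio: 512 kbps = 0.512 Mbps.
Video: 18.018 − 0.512 = 17.506 Mbps.

17.5 Mbps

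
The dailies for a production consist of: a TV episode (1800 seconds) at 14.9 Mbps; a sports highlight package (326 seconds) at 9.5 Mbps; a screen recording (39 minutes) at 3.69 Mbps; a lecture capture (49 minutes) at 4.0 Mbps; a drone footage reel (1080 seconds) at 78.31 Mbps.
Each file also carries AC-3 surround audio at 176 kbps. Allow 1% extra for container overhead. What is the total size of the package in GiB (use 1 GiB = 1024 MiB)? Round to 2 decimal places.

Audio: 176 kbps = 0.176 Mbps.
TV episode: 15.076 Mbps × 1800 s × 1.01 = 27408.2 Mb
sports highlight package: 9.676 Mbps × 326 s × 1.01 = 3185.9 Mb
screen recording: 3.866 Mbps × 2340 s × 1.01 = 9136.9 Mb
lecture capture: 4.176 Mbps × 2940 s × 1.01 = 12400.2 Mb
drone footage reel: 78.486 Mbps × 1080 s × 1.01 = 85612.5 Mb
Total: 137743.7 Mb = 17218.0 MB.
= 16.04 GiB.

16.04 GiB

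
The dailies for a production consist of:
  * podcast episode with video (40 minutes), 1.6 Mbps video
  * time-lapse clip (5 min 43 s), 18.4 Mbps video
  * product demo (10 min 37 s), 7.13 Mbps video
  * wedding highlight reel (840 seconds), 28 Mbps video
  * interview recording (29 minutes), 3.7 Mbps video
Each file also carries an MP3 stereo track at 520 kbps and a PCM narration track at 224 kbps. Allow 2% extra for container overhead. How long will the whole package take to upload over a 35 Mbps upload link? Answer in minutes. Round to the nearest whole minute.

Audio total: 520 + 224 = 744 kbps = 0.744 Mbps.
podcast episode with video: 2.344 Mbps × 2400 s × 1.02 = 5738.1 Mb
time-lapse clip: 19.144 Mbps × 343 s × 1.02 = 6697.7 Mb
product demo: 7.874 Mbps × 637 s × 1.02 = 5116.1 Mb
wedding highlight reel: 28.744 Mbps × 840 s × 1.02 = 24627.9 Mb
interview recording: 4.444 Mbps × 1740 s × 1.02 = 7887.2 Mb
Total: 50067.0 Mb = 6258.4 MB.
At 35 Mbps: 50067.0 / 35 = 1430 s ≈ 23.8 minutes.

24 minutes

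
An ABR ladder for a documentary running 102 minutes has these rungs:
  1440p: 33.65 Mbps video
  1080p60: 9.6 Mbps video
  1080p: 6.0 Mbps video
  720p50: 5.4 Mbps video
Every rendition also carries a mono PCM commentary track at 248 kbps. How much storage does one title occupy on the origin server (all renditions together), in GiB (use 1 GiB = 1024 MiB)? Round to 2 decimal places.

102 min = 6120 s
Audio: 248 kbps = 0.248 Mbps.
Sum of rendition bitrates: (33.65+0.248) + (9.6+0.248) + (6.0+0.248) + (5.4+0.248) = 55.642 Mbps.
× 6120 s = 340,529 Mb = 42,566 MB = 39.64 GiB.

39.64 GiB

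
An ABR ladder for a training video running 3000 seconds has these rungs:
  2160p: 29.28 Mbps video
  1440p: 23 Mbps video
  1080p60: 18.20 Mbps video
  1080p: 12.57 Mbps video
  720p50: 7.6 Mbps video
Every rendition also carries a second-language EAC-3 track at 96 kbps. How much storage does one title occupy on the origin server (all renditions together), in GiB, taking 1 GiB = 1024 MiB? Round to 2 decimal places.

Audio: 96 kbps = 0.096 Mbps.
Sum of rendition bitrates: (29.28+0.096) + (23+0.096) + (18.20+0.096) + (12.57+0.096) + (7.6+0.096) = 91.130 Mbps.
× 3000 s = 273,390 Mb = 34,174 MB = 31.83 GiB.

31.83 GiB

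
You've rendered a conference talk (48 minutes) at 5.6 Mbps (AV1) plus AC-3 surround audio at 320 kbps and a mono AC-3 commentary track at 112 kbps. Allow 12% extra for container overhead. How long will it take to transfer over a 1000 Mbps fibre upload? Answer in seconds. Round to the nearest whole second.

19 seconds

48 min = 2880 s
Audio total: 320 + 112 = 432 kbps = 0.432 Mbps.
Total bitrate: 6.032 Mbps.
File: 6.032 Mbps × 2880 s = 17372.2 Mb.
With 12% container overhead: ×1.12. → 19456.8 Mb.
At 1000 Mbps: 19456.8 / 1000 = 19.5 s ≈ 19.5 seconds.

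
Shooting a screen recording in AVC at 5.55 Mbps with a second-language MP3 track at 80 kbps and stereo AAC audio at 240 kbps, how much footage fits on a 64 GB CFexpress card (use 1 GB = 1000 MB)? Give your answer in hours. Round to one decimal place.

24.2 hours

Audio total: 80 + 240 = 320 kbps = 0.320 Mbps.
Total bitrate: 5.55 + 0.320 = 5.870 Mbps.
Capacity: 64 GB = 512,000 Mb.
Recording time: 512,000 / 5.870 = 87,223 s ≈ 24.2 hours.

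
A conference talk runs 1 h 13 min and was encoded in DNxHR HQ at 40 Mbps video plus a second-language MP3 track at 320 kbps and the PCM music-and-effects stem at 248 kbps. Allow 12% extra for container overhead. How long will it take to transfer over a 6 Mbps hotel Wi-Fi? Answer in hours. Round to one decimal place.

9.2 hours

1 h 13 min = 73 min = 4380 s
Audio total: 320 + 248 = 568 kbps = 0.568 Mbps.
Total bitrate: 40.568 Mbps.
File: 40.568 Mbps × 4380 s = 177687.8 Mb.
With 12% container overhead: ×1.12. → 199010.4 Mb.
At 6 Mbps: 199010.4 / 6 = 33168.4 s ≈ 9.21 hours.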